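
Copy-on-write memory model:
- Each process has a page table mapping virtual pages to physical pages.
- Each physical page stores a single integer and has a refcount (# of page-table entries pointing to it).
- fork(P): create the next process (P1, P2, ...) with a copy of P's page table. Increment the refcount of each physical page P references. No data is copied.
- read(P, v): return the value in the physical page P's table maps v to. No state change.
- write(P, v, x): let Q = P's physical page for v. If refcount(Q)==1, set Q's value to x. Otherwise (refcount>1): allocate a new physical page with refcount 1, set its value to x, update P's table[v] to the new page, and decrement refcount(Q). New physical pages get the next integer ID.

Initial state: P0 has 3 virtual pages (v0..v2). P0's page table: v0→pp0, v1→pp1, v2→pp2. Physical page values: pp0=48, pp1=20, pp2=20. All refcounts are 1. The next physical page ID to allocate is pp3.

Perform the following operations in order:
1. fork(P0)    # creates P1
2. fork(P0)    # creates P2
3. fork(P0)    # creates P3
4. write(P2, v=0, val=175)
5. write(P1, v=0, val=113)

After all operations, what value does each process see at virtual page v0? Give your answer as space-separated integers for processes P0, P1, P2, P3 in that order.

Answer: 48 113 175 48

Derivation:
Op 1: fork(P0) -> P1. 3 ppages; refcounts: pp0:2 pp1:2 pp2:2
Op 2: fork(P0) -> P2. 3 ppages; refcounts: pp0:3 pp1:3 pp2:3
Op 3: fork(P0) -> P3. 3 ppages; refcounts: pp0:4 pp1:4 pp2:4
Op 4: write(P2, v0, 175). refcount(pp0)=4>1 -> COPY to pp3. 4 ppages; refcounts: pp0:3 pp1:4 pp2:4 pp3:1
Op 5: write(P1, v0, 113). refcount(pp0)=3>1 -> COPY to pp4. 5 ppages; refcounts: pp0:2 pp1:4 pp2:4 pp3:1 pp4:1
P0: v0 -> pp0 = 48
P1: v0 -> pp4 = 113
P2: v0 -> pp3 = 175
P3: v0 -> pp0 = 48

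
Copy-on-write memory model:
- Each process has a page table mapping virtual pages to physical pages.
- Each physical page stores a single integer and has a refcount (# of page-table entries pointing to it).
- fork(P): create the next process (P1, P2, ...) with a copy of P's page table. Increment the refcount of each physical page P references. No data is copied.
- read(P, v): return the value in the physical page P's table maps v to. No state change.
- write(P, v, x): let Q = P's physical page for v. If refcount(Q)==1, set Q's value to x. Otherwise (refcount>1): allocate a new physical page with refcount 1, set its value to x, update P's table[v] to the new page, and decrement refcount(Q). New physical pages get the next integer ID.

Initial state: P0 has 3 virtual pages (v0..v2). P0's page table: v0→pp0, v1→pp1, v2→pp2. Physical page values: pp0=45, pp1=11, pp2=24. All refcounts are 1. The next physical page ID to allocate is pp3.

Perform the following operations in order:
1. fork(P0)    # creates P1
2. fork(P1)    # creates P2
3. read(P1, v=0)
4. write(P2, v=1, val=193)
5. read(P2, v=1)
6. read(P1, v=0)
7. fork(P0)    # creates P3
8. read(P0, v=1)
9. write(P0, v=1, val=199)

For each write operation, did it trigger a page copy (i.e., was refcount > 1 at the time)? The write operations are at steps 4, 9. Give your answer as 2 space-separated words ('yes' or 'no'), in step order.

Op 1: fork(P0) -> P1. 3 ppages; refcounts: pp0:2 pp1:2 pp2:2
Op 2: fork(P1) -> P2. 3 ppages; refcounts: pp0:3 pp1:3 pp2:3
Op 3: read(P1, v0) -> 45. No state change.
Op 4: write(P2, v1, 193). refcount(pp1)=3>1 -> COPY to pp3. 4 ppages; refcounts: pp0:3 pp1:2 pp2:3 pp3:1
Op 5: read(P2, v1) -> 193. No state change.
Op 6: read(P1, v0) -> 45. No state change.
Op 7: fork(P0) -> P3. 4 ppages; refcounts: pp0:4 pp1:3 pp2:4 pp3:1
Op 8: read(P0, v1) -> 11. No state change.
Op 9: write(P0, v1, 199). refcount(pp1)=3>1 -> COPY to pp4. 5 ppages; refcounts: pp0:4 pp1:2 pp2:4 pp3:1 pp4:1

yes yes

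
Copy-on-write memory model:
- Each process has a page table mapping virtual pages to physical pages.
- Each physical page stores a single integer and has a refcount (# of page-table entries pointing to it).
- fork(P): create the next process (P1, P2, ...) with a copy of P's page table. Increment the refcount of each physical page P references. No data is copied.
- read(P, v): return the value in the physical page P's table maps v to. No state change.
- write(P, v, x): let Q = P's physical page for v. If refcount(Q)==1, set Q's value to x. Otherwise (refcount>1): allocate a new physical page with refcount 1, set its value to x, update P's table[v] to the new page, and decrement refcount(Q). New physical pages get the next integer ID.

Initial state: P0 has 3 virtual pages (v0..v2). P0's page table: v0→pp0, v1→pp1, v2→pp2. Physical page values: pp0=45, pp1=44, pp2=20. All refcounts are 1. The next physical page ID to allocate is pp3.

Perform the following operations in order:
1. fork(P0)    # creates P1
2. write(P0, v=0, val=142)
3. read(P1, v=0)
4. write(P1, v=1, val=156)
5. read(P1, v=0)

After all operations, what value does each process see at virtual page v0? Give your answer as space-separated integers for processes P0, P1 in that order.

Op 1: fork(P0) -> P1. 3 ppages; refcounts: pp0:2 pp1:2 pp2:2
Op 2: write(P0, v0, 142). refcount(pp0)=2>1 -> COPY to pp3. 4 ppages; refcounts: pp0:1 pp1:2 pp2:2 pp3:1
Op 3: read(P1, v0) -> 45. No state change.
Op 4: write(P1, v1, 156). refcount(pp1)=2>1 -> COPY to pp4. 5 ppages; refcounts: pp0:1 pp1:1 pp2:2 pp3:1 pp4:1
Op 5: read(P1, v0) -> 45. No state change.
P0: v0 -> pp3 = 142
P1: v0 -> pp0 = 45

Answer: 142 45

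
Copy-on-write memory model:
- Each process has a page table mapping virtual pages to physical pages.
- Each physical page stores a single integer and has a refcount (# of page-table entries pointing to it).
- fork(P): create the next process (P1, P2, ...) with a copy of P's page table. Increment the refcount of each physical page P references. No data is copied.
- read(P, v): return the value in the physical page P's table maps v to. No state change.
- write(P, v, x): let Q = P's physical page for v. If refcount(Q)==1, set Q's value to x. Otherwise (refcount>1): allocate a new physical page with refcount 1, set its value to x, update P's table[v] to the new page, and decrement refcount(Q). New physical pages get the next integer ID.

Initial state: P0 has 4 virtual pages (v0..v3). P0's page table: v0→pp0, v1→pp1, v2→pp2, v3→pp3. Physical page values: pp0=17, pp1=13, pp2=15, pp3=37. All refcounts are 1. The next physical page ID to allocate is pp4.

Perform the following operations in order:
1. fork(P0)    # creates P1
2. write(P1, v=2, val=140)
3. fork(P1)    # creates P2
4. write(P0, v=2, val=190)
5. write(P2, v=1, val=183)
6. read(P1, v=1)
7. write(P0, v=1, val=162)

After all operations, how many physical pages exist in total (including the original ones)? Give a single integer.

Answer: 7

Derivation:
Op 1: fork(P0) -> P1. 4 ppages; refcounts: pp0:2 pp1:2 pp2:2 pp3:2
Op 2: write(P1, v2, 140). refcount(pp2)=2>1 -> COPY to pp4. 5 ppages; refcounts: pp0:2 pp1:2 pp2:1 pp3:2 pp4:1
Op 3: fork(P1) -> P2. 5 ppages; refcounts: pp0:3 pp1:3 pp2:1 pp3:3 pp4:2
Op 4: write(P0, v2, 190). refcount(pp2)=1 -> write in place. 5 ppages; refcounts: pp0:3 pp1:3 pp2:1 pp3:3 pp4:2
Op 5: write(P2, v1, 183). refcount(pp1)=3>1 -> COPY to pp5. 6 ppages; refcounts: pp0:3 pp1:2 pp2:1 pp3:3 pp4:2 pp5:1
Op 6: read(P1, v1) -> 13. No state change.
Op 7: write(P0, v1, 162). refcount(pp1)=2>1 -> COPY to pp6. 7 ppages; refcounts: pp0:3 pp1:1 pp2:1 pp3:3 pp4:2 pp5:1 pp6:1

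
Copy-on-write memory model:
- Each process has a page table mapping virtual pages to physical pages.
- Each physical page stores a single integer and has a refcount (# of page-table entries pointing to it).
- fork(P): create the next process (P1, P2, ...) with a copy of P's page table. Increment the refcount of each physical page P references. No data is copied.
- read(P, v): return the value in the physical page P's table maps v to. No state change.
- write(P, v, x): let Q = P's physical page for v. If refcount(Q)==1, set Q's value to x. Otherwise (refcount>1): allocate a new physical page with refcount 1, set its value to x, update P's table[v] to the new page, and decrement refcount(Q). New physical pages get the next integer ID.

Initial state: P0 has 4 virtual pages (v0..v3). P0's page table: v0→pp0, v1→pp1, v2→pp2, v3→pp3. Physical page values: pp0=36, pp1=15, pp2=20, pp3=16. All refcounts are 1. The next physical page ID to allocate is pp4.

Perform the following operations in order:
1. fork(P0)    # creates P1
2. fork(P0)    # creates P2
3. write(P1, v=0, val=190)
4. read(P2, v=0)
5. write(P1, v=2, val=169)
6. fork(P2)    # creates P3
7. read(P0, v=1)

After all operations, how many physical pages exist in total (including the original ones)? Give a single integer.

Op 1: fork(P0) -> P1. 4 ppages; refcounts: pp0:2 pp1:2 pp2:2 pp3:2
Op 2: fork(P0) -> P2. 4 ppages; refcounts: pp0:3 pp1:3 pp2:3 pp3:3
Op 3: write(P1, v0, 190). refcount(pp0)=3>1 -> COPY to pp4. 5 ppages; refcounts: pp0:2 pp1:3 pp2:3 pp3:3 pp4:1
Op 4: read(P2, v0) -> 36. No state change.
Op 5: write(P1, v2, 169). refcount(pp2)=3>1 -> COPY to pp5. 6 ppages; refcounts: pp0:2 pp1:3 pp2:2 pp3:3 pp4:1 pp5:1
Op 6: fork(P2) -> P3. 6 ppages; refcounts: pp0:3 pp1:4 pp2:3 pp3:4 pp4:1 pp5:1
Op 7: read(P0, v1) -> 15. No state change.

Answer: 6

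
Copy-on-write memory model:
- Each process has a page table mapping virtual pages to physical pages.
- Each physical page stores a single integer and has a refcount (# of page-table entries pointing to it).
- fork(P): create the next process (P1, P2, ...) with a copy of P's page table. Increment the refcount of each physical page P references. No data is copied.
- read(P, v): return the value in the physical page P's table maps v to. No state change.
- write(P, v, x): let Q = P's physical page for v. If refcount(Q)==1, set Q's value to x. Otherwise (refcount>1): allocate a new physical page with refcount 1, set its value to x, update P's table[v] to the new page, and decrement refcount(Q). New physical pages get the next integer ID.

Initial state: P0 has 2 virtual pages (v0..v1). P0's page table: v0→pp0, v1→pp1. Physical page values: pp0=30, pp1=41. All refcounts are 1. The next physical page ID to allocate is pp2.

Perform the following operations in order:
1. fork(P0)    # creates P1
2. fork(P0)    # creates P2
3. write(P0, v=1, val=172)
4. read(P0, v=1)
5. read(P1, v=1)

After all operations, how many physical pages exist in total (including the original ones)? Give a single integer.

Op 1: fork(P0) -> P1. 2 ppages; refcounts: pp0:2 pp1:2
Op 2: fork(P0) -> P2. 2 ppages; refcounts: pp0:3 pp1:3
Op 3: write(P0, v1, 172). refcount(pp1)=3>1 -> COPY to pp2. 3 ppages; refcounts: pp0:3 pp1:2 pp2:1
Op 4: read(P0, v1) -> 172. No state change.
Op 5: read(P1, v1) -> 41. No state change.

Answer: 3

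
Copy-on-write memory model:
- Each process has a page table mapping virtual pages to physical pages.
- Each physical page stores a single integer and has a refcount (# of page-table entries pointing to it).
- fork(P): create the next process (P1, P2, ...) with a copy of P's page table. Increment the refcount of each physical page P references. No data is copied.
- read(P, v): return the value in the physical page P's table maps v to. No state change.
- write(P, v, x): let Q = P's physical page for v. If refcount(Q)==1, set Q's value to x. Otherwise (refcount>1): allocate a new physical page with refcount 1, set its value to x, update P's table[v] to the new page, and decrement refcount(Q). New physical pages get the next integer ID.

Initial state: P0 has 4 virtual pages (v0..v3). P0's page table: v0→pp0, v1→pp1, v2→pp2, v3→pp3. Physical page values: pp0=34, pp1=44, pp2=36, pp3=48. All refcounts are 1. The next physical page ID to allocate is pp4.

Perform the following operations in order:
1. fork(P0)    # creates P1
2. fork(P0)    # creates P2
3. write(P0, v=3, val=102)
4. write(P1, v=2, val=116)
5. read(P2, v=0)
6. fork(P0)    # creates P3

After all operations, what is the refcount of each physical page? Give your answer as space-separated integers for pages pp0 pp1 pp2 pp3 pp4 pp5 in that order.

Answer: 4 4 3 2 2 1

Derivation:
Op 1: fork(P0) -> P1. 4 ppages; refcounts: pp0:2 pp1:2 pp2:2 pp3:2
Op 2: fork(P0) -> P2. 4 ppages; refcounts: pp0:3 pp1:3 pp2:3 pp3:3
Op 3: write(P0, v3, 102). refcount(pp3)=3>1 -> COPY to pp4. 5 ppages; refcounts: pp0:3 pp1:3 pp2:3 pp3:2 pp4:1
Op 4: write(P1, v2, 116). refcount(pp2)=3>1 -> COPY to pp5. 6 ppages; refcounts: pp0:3 pp1:3 pp2:2 pp3:2 pp4:1 pp5:1
Op 5: read(P2, v0) -> 34. No state change.
Op 6: fork(P0) -> P3. 6 ppages; refcounts: pp0:4 pp1:4 pp2:3 pp3:2 pp4:2 pp5:1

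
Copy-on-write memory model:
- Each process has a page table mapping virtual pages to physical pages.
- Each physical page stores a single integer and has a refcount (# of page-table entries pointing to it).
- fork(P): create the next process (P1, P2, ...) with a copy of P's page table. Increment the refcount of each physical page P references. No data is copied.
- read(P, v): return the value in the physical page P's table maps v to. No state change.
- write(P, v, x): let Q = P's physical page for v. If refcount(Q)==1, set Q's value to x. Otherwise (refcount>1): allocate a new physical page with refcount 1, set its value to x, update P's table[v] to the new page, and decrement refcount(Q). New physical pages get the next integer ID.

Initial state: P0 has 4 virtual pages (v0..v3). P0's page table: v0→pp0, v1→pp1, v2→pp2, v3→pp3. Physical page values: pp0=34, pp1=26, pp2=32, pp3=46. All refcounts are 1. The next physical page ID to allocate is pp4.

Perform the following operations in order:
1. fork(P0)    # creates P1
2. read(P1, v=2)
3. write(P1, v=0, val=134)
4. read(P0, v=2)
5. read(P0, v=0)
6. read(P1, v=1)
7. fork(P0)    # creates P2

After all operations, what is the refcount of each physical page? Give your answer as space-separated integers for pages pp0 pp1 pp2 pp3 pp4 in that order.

Op 1: fork(P0) -> P1. 4 ppages; refcounts: pp0:2 pp1:2 pp2:2 pp3:2
Op 2: read(P1, v2) -> 32. No state change.
Op 3: write(P1, v0, 134). refcount(pp0)=2>1 -> COPY to pp4. 5 ppages; refcounts: pp0:1 pp1:2 pp2:2 pp3:2 pp4:1
Op 4: read(P0, v2) -> 32. No state change.
Op 5: read(P0, v0) -> 34. No state change.
Op 6: read(P1, v1) -> 26. No state change.
Op 7: fork(P0) -> P2. 5 ppages; refcounts: pp0:2 pp1:3 pp2:3 pp3:3 pp4:1

Answer: 2 3 3 3 1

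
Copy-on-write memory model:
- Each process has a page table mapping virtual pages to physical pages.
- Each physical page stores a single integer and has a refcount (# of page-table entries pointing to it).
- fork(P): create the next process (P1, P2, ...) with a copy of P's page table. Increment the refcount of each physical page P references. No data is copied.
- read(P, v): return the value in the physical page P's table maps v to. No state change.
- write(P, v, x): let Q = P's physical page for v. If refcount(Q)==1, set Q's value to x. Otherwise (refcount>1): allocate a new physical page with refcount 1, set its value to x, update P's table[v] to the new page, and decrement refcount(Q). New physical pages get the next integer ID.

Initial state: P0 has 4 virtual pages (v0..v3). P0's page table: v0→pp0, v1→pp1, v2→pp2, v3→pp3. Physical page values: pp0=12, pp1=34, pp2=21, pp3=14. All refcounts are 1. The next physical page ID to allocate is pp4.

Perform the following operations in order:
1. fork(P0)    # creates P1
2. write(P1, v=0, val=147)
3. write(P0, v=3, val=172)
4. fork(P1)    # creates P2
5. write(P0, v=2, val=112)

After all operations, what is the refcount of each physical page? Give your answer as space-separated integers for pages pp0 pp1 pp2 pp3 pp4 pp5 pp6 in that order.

Answer: 1 3 2 2 2 1 1

Derivation:
Op 1: fork(P0) -> P1. 4 ppages; refcounts: pp0:2 pp1:2 pp2:2 pp3:2
Op 2: write(P1, v0, 147). refcount(pp0)=2>1 -> COPY to pp4. 5 ppages; refcounts: pp0:1 pp1:2 pp2:2 pp3:2 pp4:1
Op 3: write(P0, v3, 172). refcount(pp3)=2>1 -> COPY to pp5. 6 ppages; refcounts: pp0:1 pp1:2 pp2:2 pp3:1 pp4:1 pp5:1
Op 4: fork(P1) -> P2. 6 ppages; refcounts: pp0:1 pp1:3 pp2:3 pp3:2 pp4:2 pp5:1
Op 5: write(P0, v2, 112). refcount(pp2)=3>1 -> COPY to pp6. 7 ppages; refcounts: pp0:1 pp1:3 pp2:2 pp3:2 pp4:2 pp5:1 pp6:1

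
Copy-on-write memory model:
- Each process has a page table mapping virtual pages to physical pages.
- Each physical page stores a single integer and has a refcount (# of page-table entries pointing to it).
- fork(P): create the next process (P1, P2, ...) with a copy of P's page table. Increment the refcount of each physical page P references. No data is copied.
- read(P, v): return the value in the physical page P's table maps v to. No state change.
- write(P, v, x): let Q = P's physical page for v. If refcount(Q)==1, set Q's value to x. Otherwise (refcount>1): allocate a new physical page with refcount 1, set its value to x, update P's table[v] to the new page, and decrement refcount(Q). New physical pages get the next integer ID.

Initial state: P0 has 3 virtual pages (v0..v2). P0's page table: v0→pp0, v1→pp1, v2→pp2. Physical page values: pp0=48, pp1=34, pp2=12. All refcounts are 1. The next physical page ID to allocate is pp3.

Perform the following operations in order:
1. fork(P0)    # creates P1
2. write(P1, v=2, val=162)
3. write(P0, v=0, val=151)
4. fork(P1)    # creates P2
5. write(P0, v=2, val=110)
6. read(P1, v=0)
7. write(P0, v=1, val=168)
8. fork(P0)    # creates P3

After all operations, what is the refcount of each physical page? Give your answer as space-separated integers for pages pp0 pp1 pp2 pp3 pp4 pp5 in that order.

Answer: 2 2 2 2 2 2

Derivation:
Op 1: fork(P0) -> P1. 3 ppages; refcounts: pp0:2 pp1:2 pp2:2
Op 2: write(P1, v2, 162). refcount(pp2)=2>1 -> COPY to pp3. 4 ppages; refcounts: pp0:2 pp1:2 pp2:1 pp3:1
Op 3: write(P0, v0, 151). refcount(pp0)=2>1 -> COPY to pp4. 5 ppages; refcounts: pp0:1 pp1:2 pp2:1 pp3:1 pp4:1
Op 4: fork(P1) -> P2. 5 ppages; refcounts: pp0:2 pp1:3 pp2:1 pp3:2 pp4:1
Op 5: write(P0, v2, 110). refcount(pp2)=1 -> write in place. 5 ppages; refcounts: pp0:2 pp1:3 pp2:1 pp3:2 pp4:1
Op 6: read(P1, v0) -> 48. No state change.
Op 7: write(P0, v1, 168). refcount(pp1)=3>1 -> COPY to pp5. 6 ppages; refcounts: pp0:2 pp1:2 pp2:1 pp3:2 pp4:1 pp5:1
Op 8: fork(P0) -> P3. 6 ppages; refcounts: pp0:2 pp1:2 pp2:2 pp3:2 pp4:2 pp5:2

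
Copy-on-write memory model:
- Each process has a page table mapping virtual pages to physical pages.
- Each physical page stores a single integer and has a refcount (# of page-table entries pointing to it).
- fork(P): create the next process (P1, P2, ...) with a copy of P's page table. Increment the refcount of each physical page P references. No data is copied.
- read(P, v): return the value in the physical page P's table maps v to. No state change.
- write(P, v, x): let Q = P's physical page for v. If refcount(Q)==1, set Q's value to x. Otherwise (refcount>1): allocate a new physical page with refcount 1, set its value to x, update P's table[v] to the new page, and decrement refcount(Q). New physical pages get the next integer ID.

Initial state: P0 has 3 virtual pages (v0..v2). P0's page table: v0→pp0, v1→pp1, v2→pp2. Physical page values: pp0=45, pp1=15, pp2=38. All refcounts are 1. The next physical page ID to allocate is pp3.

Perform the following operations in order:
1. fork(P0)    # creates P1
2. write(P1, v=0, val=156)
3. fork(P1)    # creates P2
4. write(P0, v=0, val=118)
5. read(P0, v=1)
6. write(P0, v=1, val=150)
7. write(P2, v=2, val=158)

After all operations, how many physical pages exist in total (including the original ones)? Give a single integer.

Answer: 6

Derivation:
Op 1: fork(P0) -> P1. 3 ppages; refcounts: pp0:2 pp1:2 pp2:2
Op 2: write(P1, v0, 156). refcount(pp0)=2>1 -> COPY to pp3. 4 ppages; refcounts: pp0:1 pp1:2 pp2:2 pp3:1
Op 3: fork(P1) -> P2. 4 ppages; refcounts: pp0:1 pp1:3 pp2:3 pp3:2
Op 4: write(P0, v0, 118). refcount(pp0)=1 -> write in place. 4 ppages; refcounts: pp0:1 pp1:3 pp2:3 pp3:2
Op 5: read(P0, v1) -> 15. No state change.
Op 6: write(P0, v1, 150). refcount(pp1)=3>1 -> COPY to pp4. 5 ppages; refcounts: pp0:1 pp1:2 pp2:3 pp3:2 pp4:1
Op 7: write(P2, v2, 158). refcount(pp2)=3>1 -> COPY to pp5. 6 ppages; refcounts: pp0:1 pp1:2 pp2:2 pp3:2 pp4:1 pp5:1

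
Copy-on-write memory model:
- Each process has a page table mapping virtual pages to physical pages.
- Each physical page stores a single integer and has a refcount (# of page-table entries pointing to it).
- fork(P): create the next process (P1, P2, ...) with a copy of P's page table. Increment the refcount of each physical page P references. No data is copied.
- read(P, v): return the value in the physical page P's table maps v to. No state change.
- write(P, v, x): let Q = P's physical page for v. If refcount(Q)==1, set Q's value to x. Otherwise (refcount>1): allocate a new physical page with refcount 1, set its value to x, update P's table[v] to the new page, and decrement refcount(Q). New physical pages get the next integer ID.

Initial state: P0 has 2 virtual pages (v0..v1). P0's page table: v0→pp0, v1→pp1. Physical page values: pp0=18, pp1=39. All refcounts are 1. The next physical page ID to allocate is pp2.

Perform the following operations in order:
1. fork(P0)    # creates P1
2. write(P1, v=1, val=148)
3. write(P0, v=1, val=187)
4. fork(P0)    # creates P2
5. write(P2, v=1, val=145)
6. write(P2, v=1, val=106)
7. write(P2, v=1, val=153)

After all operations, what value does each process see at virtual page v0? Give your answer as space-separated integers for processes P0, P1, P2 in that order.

Op 1: fork(P0) -> P1. 2 ppages; refcounts: pp0:2 pp1:2
Op 2: write(P1, v1, 148). refcount(pp1)=2>1 -> COPY to pp2. 3 ppages; refcounts: pp0:2 pp1:1 pp2:1
Op 3: write(P0, v1, 187). refcount(pp1)=1 -> write in place. 3 ppages; refcounts: pp0:2 pp1:1 pp2:1
Op 4: fork(P0) -> P2. 3 ppages; refcounts: pp0:3 pp1:2 pp2:1
Op 5: write(P2, v1, 145). refcount(pp1)=2>1 -> COPY to pp3. 4 ppages; refcounts: pp0:3 pp1:1 pp2:1 pp3:1
Op 6: write(P2, v1, 106). refcount(pp3)=1 -> write in place. 4 ppages; refcounts: pp0:3 pp1:1 pp2:1 pp3:1
Op 7: write(P2, v1, 153). refcount(pp3)=1 -> write in place. 4 ppages; refcounts: pp0:3 pp1:1 pp2:1 pp3:1
P0: v0 -> pp0 = 18
P1: v0 -> pp0 = 18
P2: v0 -> pp0 = 18

Answer: 18 18 18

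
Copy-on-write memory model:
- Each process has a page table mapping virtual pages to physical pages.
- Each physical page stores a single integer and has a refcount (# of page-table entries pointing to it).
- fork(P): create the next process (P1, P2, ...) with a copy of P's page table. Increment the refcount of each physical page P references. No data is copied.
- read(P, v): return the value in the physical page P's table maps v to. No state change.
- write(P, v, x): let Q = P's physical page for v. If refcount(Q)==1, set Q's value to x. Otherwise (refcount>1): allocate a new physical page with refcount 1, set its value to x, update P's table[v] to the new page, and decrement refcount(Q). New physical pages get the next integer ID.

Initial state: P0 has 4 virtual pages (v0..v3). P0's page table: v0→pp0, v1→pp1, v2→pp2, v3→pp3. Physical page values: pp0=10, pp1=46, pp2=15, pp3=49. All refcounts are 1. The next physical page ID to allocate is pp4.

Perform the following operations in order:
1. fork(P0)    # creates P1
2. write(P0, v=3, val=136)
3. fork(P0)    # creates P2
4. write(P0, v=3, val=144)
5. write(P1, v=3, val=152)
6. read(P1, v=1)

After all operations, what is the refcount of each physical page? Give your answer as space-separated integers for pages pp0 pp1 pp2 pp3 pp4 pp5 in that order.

Op 1: fork(P0) -> P1. 4 ppages; refcounts: pp0:2 pp1:2 pp2:2 pp3:2
Op 2: write(P0, v3, 136). refcount(pp3)=2>1 -> COPY to pp4. 5 ppages; refcounts: pp0:2 pp1:2 pp2:2 pp3:1 pp4:1
Op 3: fork(P0) -> P2. 5 ppages; refcounts: pp0:3 pp1:3 pp2:3 pp3:1 pp4:2
Op 4: write(P0, v3, 144). refcount(pp4)=2>1 -> COPY to pp5. 6 ppages; refcounts: pp0:3 pp1:3 pp2:3 pp3:1 pp4:1 pp5:1
Op 5: write(P1, v3, 152). refcount(pp3)=1 -> write in place. 6 ppages; refcounts: pp0:3 pp1:3 pp2:3 pp3:1 pp4:1 pp5:1
Op 6: read(P1, v1) -> 46. No state change.

Answer: 3 3 3 1 1 1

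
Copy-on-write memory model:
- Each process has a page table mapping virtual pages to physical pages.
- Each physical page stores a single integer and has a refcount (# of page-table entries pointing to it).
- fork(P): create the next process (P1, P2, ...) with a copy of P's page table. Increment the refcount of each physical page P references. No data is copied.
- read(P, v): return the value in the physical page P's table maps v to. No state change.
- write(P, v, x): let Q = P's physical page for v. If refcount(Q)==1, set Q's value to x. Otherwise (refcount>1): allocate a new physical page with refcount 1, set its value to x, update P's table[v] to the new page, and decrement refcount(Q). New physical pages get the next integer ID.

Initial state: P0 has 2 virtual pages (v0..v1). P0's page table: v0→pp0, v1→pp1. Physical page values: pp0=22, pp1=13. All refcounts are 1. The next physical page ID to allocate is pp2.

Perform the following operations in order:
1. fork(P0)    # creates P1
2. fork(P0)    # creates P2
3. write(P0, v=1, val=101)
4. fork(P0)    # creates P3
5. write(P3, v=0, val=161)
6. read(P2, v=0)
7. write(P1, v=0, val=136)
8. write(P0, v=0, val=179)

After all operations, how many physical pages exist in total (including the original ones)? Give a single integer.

Answer: 6

Derivation:
Op 1: fork(P0) -> P1. 2 ppages; refcounts: pp0:2 pp1:2
Op 2: fork(P0) -> P2. 2 ppages; refcounts: pp0:3 pp1:3
Op 3: write(P0, v1, 101). refcount(pp1)=3>1 -> COPY to pp2. 3 ppages; refcounts: pp0:3 pp1:2 pp2:1
Op 4: fork(P0) -> P3. 3 ppages; refcounts: pp0:4 pp1:2 pp2:2
Op 5: write(P3, v0, 161). refcount(pp0)=4>1 -> COPY to pp3. 4 ppages; refcounts: pp0:3 pp1:2 pp2:2 pp3:1
Op 6: read(P2, v0) -> 22. No state change.
Op 7: write(P1, v0, 136). refcount(pp0)=3>1 -> COPY to pp4. 5 ppages; refcounts: pp0:2 pp1:2 pp2:2 pp3:1 pp4:1
Op 8: write(P0, v0, 179). refcount(pp0)=2>1 -> COPY to pp5. 6 ppages; refcounts: pp0:1 pp1:2 pp2:2 pp3:1 pp4:1 pp5:1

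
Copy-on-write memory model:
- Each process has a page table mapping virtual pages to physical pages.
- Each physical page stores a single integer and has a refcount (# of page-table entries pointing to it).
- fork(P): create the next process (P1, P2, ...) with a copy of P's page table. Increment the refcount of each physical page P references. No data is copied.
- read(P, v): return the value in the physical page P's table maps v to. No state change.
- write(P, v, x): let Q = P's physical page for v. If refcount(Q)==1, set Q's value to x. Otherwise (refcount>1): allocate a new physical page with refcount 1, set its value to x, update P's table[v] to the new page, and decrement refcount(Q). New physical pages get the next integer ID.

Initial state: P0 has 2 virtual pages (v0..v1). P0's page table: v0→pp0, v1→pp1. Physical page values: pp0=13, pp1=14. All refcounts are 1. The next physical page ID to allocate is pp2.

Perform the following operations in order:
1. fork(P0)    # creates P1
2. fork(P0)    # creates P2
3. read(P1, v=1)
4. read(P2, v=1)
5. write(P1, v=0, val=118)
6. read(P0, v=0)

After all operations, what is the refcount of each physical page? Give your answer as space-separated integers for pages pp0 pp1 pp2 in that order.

Answer: 2 3 1

Derivation:
Op 1: fork(P0) -> P1. 2 ppages; refcounts: pp0:2 pp1:2
Op 2: fork(P0) -> P2. 2 ppages; refcounts: pp0:3 pp1:3
Op 3: read(P1, v1) -> 14. No state change.
Op 4: read(P2, v1) -> 14. No state change.
Op 5: write(P1, v0, 118). refcount(pp0)=3>1 -> COPY to pp2. 3 ppages; refcounts: pp0:2 pp1:3 pp2:1
Op 6: read(P0, v0) -> 13. No state change.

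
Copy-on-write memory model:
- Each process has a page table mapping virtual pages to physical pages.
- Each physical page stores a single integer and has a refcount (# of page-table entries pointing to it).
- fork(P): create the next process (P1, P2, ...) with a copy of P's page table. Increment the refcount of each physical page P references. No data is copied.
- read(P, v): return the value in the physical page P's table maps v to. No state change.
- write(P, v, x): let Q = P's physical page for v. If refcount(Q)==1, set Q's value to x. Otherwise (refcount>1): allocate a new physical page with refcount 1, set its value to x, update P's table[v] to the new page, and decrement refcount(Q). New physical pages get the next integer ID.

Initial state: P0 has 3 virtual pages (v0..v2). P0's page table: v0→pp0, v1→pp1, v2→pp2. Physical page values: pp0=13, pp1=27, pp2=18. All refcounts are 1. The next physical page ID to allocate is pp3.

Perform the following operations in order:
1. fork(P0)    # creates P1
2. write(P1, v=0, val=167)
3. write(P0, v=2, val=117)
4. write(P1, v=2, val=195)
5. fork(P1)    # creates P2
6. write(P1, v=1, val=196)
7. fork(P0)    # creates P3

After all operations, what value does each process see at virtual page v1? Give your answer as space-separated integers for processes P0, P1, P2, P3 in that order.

Op 1: fork(P0) -> P1. 3 ppages; refcounts: pp0:2 pp1:2 pp2:2
Op 2: write(P1, v0, 167). refcount(pp0)=2>1 -> COPY to pp3. 4 ppages; refcounts: pp0:1 pp1:2 pp2:2 pp3:1
Op 3: write(P0, v2, 117). refcount(pp2)=2>1 -> COPY to pp4. 5 ppages; refcounts: pp0:1 pp1:2 pp2:1 pp3:1 pp4:1
Op 4: write(P1, v2, 195). refcount(pp2)=1 -> write in place. 5 ppages; refcounts: pp0:1 pp1:2 pp2:1 pp3:1 pp4:1
Op 5: fork(P1) -> P2. 5 ppages; refcounts: pp0:1 pp1:3 pp2:2 pp3:2 pp4:1
Op 6: write(P1, v1, 196). refcount(pp1)=3>1 -> COPY to pp5. 6 ppages; refcounts: pp0:1 pp1:2 pp2:2 pp3:2 pp4:1 pp5:1
Op 7: fork(P0) -> P3. 6 ppages; refcounts: pp0:2 pp1:3 pp2:2 pp3:2 pp4:2 pp5:1
P0: v1 -> pp1 = 27
P1: v1 -> pp5 = 196
P2: v1 -> pp1 = 27
P3: v1 -> pp1 = 27

Answer: 27 196 27 27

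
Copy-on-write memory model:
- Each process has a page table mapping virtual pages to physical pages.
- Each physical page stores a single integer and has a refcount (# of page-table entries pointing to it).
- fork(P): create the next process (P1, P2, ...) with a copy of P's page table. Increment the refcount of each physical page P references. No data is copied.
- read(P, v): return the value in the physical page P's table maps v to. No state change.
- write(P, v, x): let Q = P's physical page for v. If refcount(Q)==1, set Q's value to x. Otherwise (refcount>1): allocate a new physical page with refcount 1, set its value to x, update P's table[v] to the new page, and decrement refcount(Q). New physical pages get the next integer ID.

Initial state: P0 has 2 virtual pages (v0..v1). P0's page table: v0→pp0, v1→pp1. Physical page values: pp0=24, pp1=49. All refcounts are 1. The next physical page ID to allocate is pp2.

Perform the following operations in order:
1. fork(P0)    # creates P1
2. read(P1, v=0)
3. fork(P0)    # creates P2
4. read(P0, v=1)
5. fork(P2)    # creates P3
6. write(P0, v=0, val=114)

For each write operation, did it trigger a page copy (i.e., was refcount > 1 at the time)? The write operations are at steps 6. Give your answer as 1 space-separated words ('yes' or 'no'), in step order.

Op 1: fork(P0) -> P1. 2 ppages; refcounts: pp0:2 pp1:2
Op 2: read(P1, v0) -> 24. No state change.
Op 3: fork(P0) -> P2. 2 ppages; refcounts: pp0:3 pp1:3
Op 4: read(P0, v1) -> 49. No state change.
Op 5: fork(P2) -> P3. 2 ppages; refcounts: pp0:4 pp1:4
Op 6: write(P0, v0, 114). refcount(pp0)=4>1 -> COPY to pp2. 3 ppages; refcounts: pp0:3 pp1:4 pp2:1

yes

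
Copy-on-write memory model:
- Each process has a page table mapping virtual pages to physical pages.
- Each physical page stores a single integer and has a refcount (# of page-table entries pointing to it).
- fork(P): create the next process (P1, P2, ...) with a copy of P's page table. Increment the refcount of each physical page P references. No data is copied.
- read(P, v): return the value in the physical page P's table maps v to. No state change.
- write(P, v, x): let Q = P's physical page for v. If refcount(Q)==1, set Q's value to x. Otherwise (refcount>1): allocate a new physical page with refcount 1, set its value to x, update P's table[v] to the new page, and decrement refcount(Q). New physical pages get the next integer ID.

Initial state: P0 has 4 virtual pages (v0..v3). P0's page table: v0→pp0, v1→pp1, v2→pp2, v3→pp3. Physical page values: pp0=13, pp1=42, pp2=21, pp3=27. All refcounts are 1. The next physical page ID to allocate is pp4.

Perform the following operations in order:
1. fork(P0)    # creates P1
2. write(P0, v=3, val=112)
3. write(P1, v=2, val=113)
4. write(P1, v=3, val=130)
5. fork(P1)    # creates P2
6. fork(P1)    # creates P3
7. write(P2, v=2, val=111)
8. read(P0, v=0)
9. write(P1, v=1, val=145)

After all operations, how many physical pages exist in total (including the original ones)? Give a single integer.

Op 1: fork(P0) -> P1. 4 ppages; refcounts: pp0:2 pp1:2 pp2:2 pp3:2
Op 2: write(P0, v3, 112). refcount(pp3)=2>1 -> COPY to pp4. 5 ppages; refcounts: pp0:2 pp1:2 pp2:2 pp3:1 pp4:1
Op 3: write(P1, v2, 113). refcount(pp2)=2>1 -> COPY to pp5. 6 ppages; refcounts: pp0:2 pp1:2 pp2:1 pp3:1 pp4:1 pp5:1
Op 4: write(P1, v3, 130). refcount(pp3)=1 -> write in place. 6 ppages; refcounts: pp0:2 pp1:2 pp2:1 pp3:1 pp4:1 pp5:1
Op 5: fork(P1) -> P2. 6 ppages; refcounts: pp0:3 pp1:3 pp2:1 pp3:2 pp4:1 pp5:2
Op 6: fork(P1) -> P3. 6 ppages; refcounts: pp0:4 pp1:4 pp2:1 pp3:3 pp4:1 pp5:3
Op 7: write(P2, v2, 111). refcount(pp5)=3>1 -> COPY to pp6. 7 ppages; refcounts: pp0:4 pp1:4 pp2:1 pp3:3 pp4:1 pp5:2 pp6:1
Op 8: read(P0, v0) -> 13. No state change.
Op 9: write(P1, v1, 145). refcount(pp1)=4>1 -> COPY to pp7. 8 ppages; refcounts: pp0:4 pp1:3 pp2:1 pp3:3 pp4:1 pp5:2 pp6:1 pp7:1

Answer: 8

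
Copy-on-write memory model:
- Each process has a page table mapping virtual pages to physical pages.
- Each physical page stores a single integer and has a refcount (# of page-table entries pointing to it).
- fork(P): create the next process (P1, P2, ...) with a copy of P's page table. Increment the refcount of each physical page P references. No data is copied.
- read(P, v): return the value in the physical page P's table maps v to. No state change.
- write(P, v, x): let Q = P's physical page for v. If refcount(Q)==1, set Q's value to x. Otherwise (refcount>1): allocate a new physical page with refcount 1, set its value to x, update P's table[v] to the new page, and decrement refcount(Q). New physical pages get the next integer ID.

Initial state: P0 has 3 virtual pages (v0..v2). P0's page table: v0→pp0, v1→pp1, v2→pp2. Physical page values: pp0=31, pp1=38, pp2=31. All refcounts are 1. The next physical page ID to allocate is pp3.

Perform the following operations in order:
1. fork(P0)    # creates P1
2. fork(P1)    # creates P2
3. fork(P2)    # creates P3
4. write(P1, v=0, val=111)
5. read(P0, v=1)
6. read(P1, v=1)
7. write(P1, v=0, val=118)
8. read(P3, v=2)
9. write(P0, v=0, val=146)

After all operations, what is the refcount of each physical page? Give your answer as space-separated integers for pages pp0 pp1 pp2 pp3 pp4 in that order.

Answer: 2 4 4 1 1

Derivation:
Op 1: fork(P0) -> P1. 3 ppages; refcounts: pp0:2 pp1:2 pp2:2
Op 2: fork(P1) -> P2. 3 ppages; refcounts: pp0:3 pp1:3 pp2:3
Op 3: fork(P2) -> P3. 3 ppages; refcounts: pp0:4 pp1:4 pp2:4
Op 4: write(P1, v0, 111). refcount(pp0)=4>1 -> COPY to pp3. 4 ppages; refcounts: pp0:3 pp1:4 pp2:4 pp3:1
Op 5: read(P0, v1) -> 38. No state change.
Op 6: read(P1, v1) -> 38. No state change.
Op 7: write(P1, v0, 118). refcount(pp3)=1 -> write in place. 4 ppages; refcounts: pp0:3 pp1:4 pp2:4 pp3:1
Op 8: read(P3, v2) -> 31. No state change.
Op 9: write(P0, v0, 146). refcount(pp0)=3>1 -> COPY to pp4. 5 ppages; refcounts: pp0:2 pp1:4 pp2:4 pp3:1 pp4:1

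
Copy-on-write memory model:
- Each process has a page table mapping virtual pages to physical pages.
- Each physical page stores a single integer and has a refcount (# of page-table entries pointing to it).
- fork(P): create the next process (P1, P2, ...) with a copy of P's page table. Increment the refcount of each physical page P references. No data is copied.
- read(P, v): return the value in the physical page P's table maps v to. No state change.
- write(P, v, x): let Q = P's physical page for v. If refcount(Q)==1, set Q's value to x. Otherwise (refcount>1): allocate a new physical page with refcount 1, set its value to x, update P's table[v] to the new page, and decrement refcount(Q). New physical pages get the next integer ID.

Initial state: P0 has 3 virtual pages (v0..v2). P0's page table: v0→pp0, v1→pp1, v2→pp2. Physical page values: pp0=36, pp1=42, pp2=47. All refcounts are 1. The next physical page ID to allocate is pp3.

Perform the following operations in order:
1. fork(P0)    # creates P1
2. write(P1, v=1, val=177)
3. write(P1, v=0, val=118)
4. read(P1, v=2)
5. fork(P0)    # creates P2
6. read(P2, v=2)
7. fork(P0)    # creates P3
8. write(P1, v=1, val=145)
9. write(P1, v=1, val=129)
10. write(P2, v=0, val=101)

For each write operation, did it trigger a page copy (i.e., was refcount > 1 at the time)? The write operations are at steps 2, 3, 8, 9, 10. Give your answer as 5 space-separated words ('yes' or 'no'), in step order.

Op 1: fork(P0) -> P1. 3 ppages; refcounts: pp0:2 pp1:2 pp2:2
Op 2: write(P1, v1, 177). refcount(pp1)=2>1 -> COPY to pp3. 4 ppages; refcounts: pp0:2 pp1:1 pp2:2 pp3:1
Op 3: write(P1, v0, 118). refcount(pp0)=2>1 -> COPY to pp4. 5 ppages; refcounts: pp0:1 pp1:1 pp2:2 pp3:1 pp4:1
Op 4: read(P1, v2) -> 47. No state change.
Op 5: fork(P0) -> P2. 5 ppages; refcounts: pp0:2 pp1:2 pp2:3 pp3:1 pp4:1
Op 6: read(P2, v2) -> 47. No state change.
Op 7: fork(P0) -> P3. 5 ppages; refcounts: pp0:3 pp1:3 pp2:4 pp3:1 pp4:1
Op 8: write(P1, v1, 145). refcount(pp3)=1 -> write in place. 5 ppages; refcounts: pp0:3 pp1:3 pp2:4 pp3:1 pp4:1
Op 9: write(P1, v1, 129). refcount(pp3)=1 -> write in place. 5 ppages; refcounts: pp0:3 pp1:3 pp2:4 pp3:1 pp4:1
Op 10: write(P2, v0, 101). refcount(pp0)=3>1 -> COPY to pp5. 6 ppages; refcounts: pp0:2 pp1:3 pp2:4 pp3:1 pp4:1 pp5:1

yes yes no no yes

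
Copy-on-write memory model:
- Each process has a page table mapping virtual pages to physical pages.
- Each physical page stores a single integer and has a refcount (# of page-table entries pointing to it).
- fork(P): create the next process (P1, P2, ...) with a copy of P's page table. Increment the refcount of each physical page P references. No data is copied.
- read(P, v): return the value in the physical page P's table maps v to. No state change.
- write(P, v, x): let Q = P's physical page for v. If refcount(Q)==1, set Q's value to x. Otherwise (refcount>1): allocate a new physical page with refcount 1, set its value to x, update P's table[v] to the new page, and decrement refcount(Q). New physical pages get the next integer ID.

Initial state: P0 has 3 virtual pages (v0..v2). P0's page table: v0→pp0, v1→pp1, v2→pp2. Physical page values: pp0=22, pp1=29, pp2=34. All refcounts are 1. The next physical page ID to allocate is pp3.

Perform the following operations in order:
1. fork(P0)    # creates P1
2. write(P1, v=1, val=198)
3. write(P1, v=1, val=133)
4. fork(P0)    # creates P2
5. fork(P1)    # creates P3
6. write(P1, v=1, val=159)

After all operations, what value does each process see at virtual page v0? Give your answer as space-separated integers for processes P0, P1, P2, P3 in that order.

Answer: 22 22 22 22

Derivation:
Op 1: fork(P0) -> P1. 3 ppages; refcounts: pp0:2 pp1:2 pp2:2
Op 2: write(P1, v1, 198). refcount(pp1)=2>1 -> COPY to pp3. 4 ppages; refcounts: pp0:2 pp1:1 pp2:2 pp3:1
Op 3: write(P1, v1, 133). refcount(pp3)=1 -> write in place. 4 ppages; refcounts: pp0:2 pp1:1 pp2:2 pp3:1
Op 4: fork(P0) -> P2. 4 ppages; refcounts: pp0:3 pp1:2 pp2:3 pp3:1
Op 5: fork(P1) -> P3. 4 ppages; refcounts: pp0:4 pp1:2 pp2:4 pp3:2
Op 6: write(P1, v1, 159). refcount(pp3)=2>1 -> COPY to pp4. 5 ppages; refcounts: pp0:4 pp1:2 pp2:4 pp3:1 pp4:1
P0: v0 -> pp0 = 22
P1: v0 -> pp0 = 22
P2: v0 -> pp0 = 22
P3: v0 -> pp0 = 22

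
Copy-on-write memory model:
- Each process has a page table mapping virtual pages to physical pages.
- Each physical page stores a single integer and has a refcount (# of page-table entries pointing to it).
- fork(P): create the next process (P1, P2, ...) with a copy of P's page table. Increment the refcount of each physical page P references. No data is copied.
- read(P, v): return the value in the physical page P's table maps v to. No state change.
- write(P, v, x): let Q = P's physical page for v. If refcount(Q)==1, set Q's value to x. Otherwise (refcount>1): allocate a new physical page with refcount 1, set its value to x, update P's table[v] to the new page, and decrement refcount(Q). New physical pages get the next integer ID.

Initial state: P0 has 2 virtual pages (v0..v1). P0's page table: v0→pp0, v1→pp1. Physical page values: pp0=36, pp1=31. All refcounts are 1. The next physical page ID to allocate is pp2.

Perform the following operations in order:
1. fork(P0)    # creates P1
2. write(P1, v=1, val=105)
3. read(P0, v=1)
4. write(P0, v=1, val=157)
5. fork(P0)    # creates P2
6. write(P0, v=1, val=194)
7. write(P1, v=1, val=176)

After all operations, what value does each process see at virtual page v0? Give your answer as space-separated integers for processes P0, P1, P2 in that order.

Answer: 36 36 36

Derivation:
Op 1: fork(P0) -> P1. 2 ppages; refcounts: pp0:2 pp1:2
Op 2: write(P1, v1, 105). refcount(pp1)=2>1 -> COPY to pp2. 3 ppages; refcounts: pp0:2 pp1:1 pp2:1
Op 3: read(P0, v1) -> 31. No state change.
Op 4: write(P0, v1, 157). refcount(pp1)=1 -> write in place. 3 ppages; refcounts: pp0:2 pp1:1 pp2:1
Op 5: fork(P0) -> P2. 3 ppages; refcounts: pp0:3 pp1:2 pp2:1
Op 6: write(P0, v1, 194). refcount(pp1)=2>1 -> COPY to pp3. 4 ppages; refcounts: pp0:3 pp1:1 pp2:1 pp3:1
Op 7: write(P1, v1, 176). refcount(pp2)=1 -> write in place. 4 ppages; refcounts: pp0:3 pp1:1 pp2:1 pp3:1
P0: v0 -> pp0 = 36
P1: v0 -> pp0 = 36
P2: v0 -> pp0 = 36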